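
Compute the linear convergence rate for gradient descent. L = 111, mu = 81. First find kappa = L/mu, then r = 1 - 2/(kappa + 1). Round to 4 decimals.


Step 1: Compute the condition number.
kappa = L/mu = 111/81 = 1.3704
Step 2: Compute the convergence rate.
r = 1 - 2/(kappa + 1) = 1 - 2*mu/(L + mu) = (L - mu)/(L + mu) = 30/192 = 0.1563


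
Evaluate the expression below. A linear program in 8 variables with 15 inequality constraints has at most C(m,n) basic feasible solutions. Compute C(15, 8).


Each vertex corresponds to some choice of n active constraints out of m, so the number of vertices is at most C(m, n) = m! / (n!(m-n)!).
m = 15, n = 8
Numerator: 15 * 14 * 13 * 12 * 11 * 10 * 9 * 8
Denominator: 8! = 40320
C(15, 8) = 6435


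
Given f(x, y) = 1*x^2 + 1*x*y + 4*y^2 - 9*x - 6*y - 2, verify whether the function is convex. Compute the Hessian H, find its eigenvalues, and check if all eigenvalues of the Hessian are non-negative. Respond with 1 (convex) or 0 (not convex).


The Hessian of f(x,y) = 1*x^2 + 1*x*y + 4*y^2 - 9*x - 6*y - 2 is:
H = [[2, 1], [1, 8]]
Trace = 2 + 8 = 10
Determinant = 2*8 - (1)^2 = 15
Discriminant = (10)^2 - 4*15 = 40.0
Eigenvalues: lambda_1 = 1.8377, lambda_2 = 8.1623
The function is convex.

1


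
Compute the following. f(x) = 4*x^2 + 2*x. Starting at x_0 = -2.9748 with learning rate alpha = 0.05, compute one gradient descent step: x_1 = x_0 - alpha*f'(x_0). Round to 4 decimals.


We compute the gradient at x_0 and apply the update.
f'(x) = 8*x + 2
f'(-2.9748) = 8*-2.9748 + 2 = -21.7984
x_1 = -2.9748 - 0.05*-21.7984 = -1.8849


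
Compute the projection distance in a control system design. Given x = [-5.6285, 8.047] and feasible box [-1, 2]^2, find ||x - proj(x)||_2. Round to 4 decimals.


Project each component onto [-1, 2].
clip(-5.6285) = -1.0, clip(8.047) = 2.0
Projection = [-1.0, 2.0]
Squared diffs: [21.423, 36.5662]
Distance = sqrt(57.9892) = 7.6151


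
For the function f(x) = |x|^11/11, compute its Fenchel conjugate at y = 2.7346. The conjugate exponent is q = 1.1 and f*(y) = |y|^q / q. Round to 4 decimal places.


The conjugate exponent q satisfies 1/p + 1/q = 1.
p = 11, so q = 11/(11 - 1) = 1.1
|y|^q = 2.7346^1.1 = 3.024
f*(2.7346) = 3.024 / 1.1 = 2.7491


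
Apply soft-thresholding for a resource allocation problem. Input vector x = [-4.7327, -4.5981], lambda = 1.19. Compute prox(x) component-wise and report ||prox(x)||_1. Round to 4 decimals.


Soft-thresholding with lambda = 1.19:
prox(-4.7327) = sign(-4.7327)*max(|-4.7327| - 1.19, 0) = -3.5427
prox(-4.5981) = sign(-4.5981)*max(|-4.5981| - 1.19, 0) = -3.4081
prox(x) = [-3.5427, -3.4081]
||prox(x)||_1 = 3.5427 + 3.4081 = 6.9508


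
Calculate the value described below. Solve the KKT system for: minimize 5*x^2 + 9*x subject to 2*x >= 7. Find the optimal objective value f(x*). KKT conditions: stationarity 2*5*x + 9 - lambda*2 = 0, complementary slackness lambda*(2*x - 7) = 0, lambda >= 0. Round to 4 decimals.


Step 1: Try lambda = 0 (constraint inactive).
x_unc = -9/(2*5) = -0.9
Check: 2*-0.9 = -1.8 < 7 -- violated!
Step 2: Constraint must be active: 2*x = 7
x* = 7/2 = 3.5
lambda = (2*5*3.5 + 9)/2 = 22.0
Step 3: Compute optimal value.
f(x*) = 5*3.5^2 + 9*3.5 = 92.75


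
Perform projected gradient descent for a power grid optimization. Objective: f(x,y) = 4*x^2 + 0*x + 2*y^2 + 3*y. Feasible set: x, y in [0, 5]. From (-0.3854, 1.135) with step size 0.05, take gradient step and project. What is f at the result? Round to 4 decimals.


Step 1: Compute gradient at (-0.3854, 1.135).
grad_x = 2*4*-0.3854 + 0 = -3.0832
grad_y = 2*2*1.135 + 3 = 7.54
Step 2: Gradient step.
x_raw = -0.3854 - 0.05*-3.0832 = -0.2312
y_raw = 1.135 - 0.05*7.54 = 0.758
Step 3: Project onto [0, 5].
x_proj = clip(-0.2312) = 0.0
y_proj = clip(0.758) = 0.758
Step 4: Evaluate f.
f(0.0, 0.758) = 3.4231


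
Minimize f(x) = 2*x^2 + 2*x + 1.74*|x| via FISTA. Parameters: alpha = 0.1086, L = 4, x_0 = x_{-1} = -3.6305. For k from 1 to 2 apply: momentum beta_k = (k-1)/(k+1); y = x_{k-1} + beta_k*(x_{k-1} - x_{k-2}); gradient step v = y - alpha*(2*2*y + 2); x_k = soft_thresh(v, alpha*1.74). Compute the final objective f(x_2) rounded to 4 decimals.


FISTA on f(x) = 2*x^2 + 2*x + 1.74*|x|
L = 4, alpha = 0.1086
Iteration 1: beta = 0.0, y = -3.6305 + 0.0*(-3.6305 + 3.6305) = -3.6305
  grad(y) = -12.522, v = y - alpha*grad = -2.2706
  prox(v) = soft_thresh(-2.2706, 0.189) = -2.0816
Iteration 2: beta = 0.3333, y = -2.0816 + 0.3333*(-2.0816 + 3.6305) = -1.5654
  grad(y) = -4.2614, v = y - alpha*grad = -1.1026
  prox(v) = soft_thresh(-1.1026, 0.189) = -0.9136
f(x_2) = 2*(-0.9136)^2 + 2*(-0.9136) + 1.74*|-0.9136| = 1.4318


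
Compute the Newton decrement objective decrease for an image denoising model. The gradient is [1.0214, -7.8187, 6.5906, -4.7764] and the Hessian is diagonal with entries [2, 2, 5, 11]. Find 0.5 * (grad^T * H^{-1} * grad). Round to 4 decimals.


Step 1: H is diagonal, so H^(-1) * g = [0.5107, -3.9094, 1.3181, -0.4342].
Step 2: g^T H^(-1) g = sum_i g_i^2 / H_ii
  = (1.0214)^2/2 + (-7.8187)^2/2 + (6.5906)^2/5 + (-4.7764)^2/11
  = 0.5216 + 30.566 + 8.6872 + 2.074 = 41.8489
Step 3: Objective decrease = 0.5 * g^T H^(-1) g = 20.9244


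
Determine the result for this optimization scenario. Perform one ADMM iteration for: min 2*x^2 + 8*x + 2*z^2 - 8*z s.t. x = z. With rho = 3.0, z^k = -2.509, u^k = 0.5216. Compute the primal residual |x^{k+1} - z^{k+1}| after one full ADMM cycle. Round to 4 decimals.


ADMM iteration with rho = 3.0, z^k = -2.509, u^k = 0.5216
Step 1: x-update.
Minimize 2*x^2 + 8*x + (3.0/2)*(x + 2.509 + 0.5216)^2
FOC: (2*2 + 3.0)*x = -8 + 3.0*(-2.509 - 0.5216)
x^{k+1} = -2.4417
Step 2: z-update.
Minimize 2*z^2 - 8*z + (3.0/2)*(-2.4417 - z + 0.5216)^2
FOC: (2*2 + 3.0)*z = 8 + 3.0*(-2.4417 + 0.5216)
z^{k+1} = 0.32
Step 3: u-update.
u^{k+1} = 0.5216 - 2.4417 - 0.32 = -2.24
Step 4: Primal residual = |-2.4417 - 0.32| = 2.7616


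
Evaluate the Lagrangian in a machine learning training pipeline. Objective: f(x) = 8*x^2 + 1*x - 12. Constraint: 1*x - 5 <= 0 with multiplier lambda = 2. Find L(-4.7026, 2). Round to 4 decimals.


Step 1: Evaluate f(x).
f(-4.7026) = 8*(-4.7026)^2 + 1*(-4.7026) - 12 = 160.213
Step 2: Evaluate g(x).
g(-4.7026) = 1*-4.7026 - 5 = -9.7026
Step 3: Compute Lagrangian.
L = 160.213 + 2*-9.7026 = 140.8078


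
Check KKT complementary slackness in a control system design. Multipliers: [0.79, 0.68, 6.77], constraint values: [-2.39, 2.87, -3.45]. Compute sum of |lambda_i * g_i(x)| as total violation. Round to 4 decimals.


KKT complementary slackness check:
lambda_1 * g_1 = 0.79 * -2.39 = -1.8881
lambda_2 * g_2 = 0.68 * 2.87 = 1.9516
lambda_3 * g_3 = 6.77 * -3.45 = -23.3565
Total violation = 1.8881 + 1.9516 + 23.3565 = 27.1962


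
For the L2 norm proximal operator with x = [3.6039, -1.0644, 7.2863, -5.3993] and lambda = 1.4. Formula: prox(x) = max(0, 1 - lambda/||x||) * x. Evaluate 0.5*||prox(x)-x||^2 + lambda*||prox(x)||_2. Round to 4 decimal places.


Step 1: Compute ||x||.
||x|| = 9.8165
Step 2: Compute scaling factor.
scale = max(0, 1 - 1.4/9.8165) = 0.8574
Step 3: prox(x) = [3.0899, -0.9126, 6.2471, -4.6293]
||prox(x)|| = 8.4165
Step 4: Proximal objective.
0.5*||prox-x||^2 = 0.98
lambda*||prox|| = 11.7831
Total = 12.7631


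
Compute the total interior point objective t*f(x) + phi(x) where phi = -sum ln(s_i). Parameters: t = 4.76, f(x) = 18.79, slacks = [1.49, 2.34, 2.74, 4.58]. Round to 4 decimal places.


Step 1: Compute log-barrier.
ln values: [0.3988, 0.8502, 1.008, 1.5217]
phi = -(0.3988 + 0.8502 + 1.008 + 1.5217) = -3.7786
Step 2: Compute augmented objective.
t*f(x) = 4.76*18.79 = 89.4404
Total = 89.4404 - 3.7786 = 85.6618


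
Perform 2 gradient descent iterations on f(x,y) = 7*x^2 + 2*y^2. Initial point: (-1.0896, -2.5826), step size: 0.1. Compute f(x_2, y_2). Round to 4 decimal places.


Gradient descent on f(x,y) = 7*x^2 + 2*y^2.
Starting point: (-1.0896, -2.5826), alpha = 0.1
Step 1: grad_x = 2*7*-1.0896 = -15.2544, grad_y = 2*2*-2.5826 = -10.3304
  x_1 = -1.0896 - 0.1*-15.2544 = 0.4358
  y_1 = -2.5826 - 0.1*-10.3304 = -1.5496
Step 2: grad_x = 2*7*0.4358 = 6.1018, grad_y = 2*2*-1.5496 = -6.1982
  x_2 = 0.4358 - 0.1*6.1018 = -0.1743
  y_2 = -1.5496 - 0.1*-6.1982 = -0.9297
f(-0.1743, -0.9297) = 7*(-0.1743)^2 + 2*(-0.9297)^2 = 1.9416


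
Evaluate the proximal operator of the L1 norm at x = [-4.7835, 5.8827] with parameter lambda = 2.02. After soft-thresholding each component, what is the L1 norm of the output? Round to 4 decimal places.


Soft-thresholding with lambda = 2.02:
prox(-4.7835) = sign(-4.7835)*max(|-4.7835| - 2.02, 0) = -2.7635
prox(5.8827) = sign(5.8827)*max(|5.8827| - 2.02, 0) = 3.8627
prox(x) = [-2.7635, 3.8627]
||prox(x)||_1 = 2.7635 + 3.8627 = 6.6262


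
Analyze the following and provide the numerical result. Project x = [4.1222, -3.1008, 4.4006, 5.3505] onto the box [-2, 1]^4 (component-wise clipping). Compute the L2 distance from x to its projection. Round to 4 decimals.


Project each component onto [-2, 1].
clip(4.1222) = 1.0, clip(-3.1008) = -2.0, clip(4.4006) = 1.0, clip(5.3505) = 1.0
Projection = [1.0, -2.0, 1.0, 1.0]
Squared diffs: [9.7481, 1.2118, 11.5641, 18.9269]
Distance = sqrt(41.4509) = 6.4382


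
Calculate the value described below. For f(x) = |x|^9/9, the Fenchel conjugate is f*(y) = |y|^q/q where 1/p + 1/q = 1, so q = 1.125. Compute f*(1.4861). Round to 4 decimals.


The conjugate exponent q satisfies 1/p + 1/q = 1.
p = 9, so q = 9/(9 - 1) = 1.125
|y|^q = 1.4861^1.125 = 1.5615
f*(1.4861) = 1.5615 / 1.125 = 1.388


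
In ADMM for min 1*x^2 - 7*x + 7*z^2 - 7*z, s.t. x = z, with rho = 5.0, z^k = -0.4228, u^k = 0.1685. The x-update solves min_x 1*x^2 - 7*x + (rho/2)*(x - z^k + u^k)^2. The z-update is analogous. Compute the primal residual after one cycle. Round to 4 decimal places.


ADMM iteration with rho = 5.0, z^k = -0.4228, u^k = 0.1685
Step 1: x-update.
Minimize 1*x^2 - 7*x + (5.0/2)*(x + 0.4228 + 0.1685)^2
FOC: (2*1 + 5.0)*x = 7 + 5.0*(-0.4228 - 0.1685)
x^{k+1} = 0.5776
Step 2: z-update.
Minimize 7*z^2 - 7*z + (5.0/2)*(0.5776 - z + 0.1685)^2
FOC: (2*7 + 5.0)*z = 7 + 5.0*(0.5776 + 0.1685)
z^{k+1} = 0.5648
Step 3: u-update.
u^{k+1} = 0.1685 + 0.5776 - 0.5648 = 0.1814
Step 4: Primal residual = |0.5776 - 0.5648| = 0.0129


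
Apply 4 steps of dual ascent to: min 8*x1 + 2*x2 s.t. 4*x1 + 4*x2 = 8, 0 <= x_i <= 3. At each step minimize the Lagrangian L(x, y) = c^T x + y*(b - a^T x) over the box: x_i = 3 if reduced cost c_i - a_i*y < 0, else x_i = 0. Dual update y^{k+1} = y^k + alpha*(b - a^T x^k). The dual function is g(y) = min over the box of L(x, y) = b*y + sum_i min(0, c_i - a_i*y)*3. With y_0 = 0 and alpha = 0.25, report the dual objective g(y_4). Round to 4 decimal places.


Dual ascent for LP: min 8*x1 + 2*x2, 4*x1 + 4*x2 = 8, 0 <= x_i <= 3
Step 1: y^k = 0.0, reduced costs: (8.0, 2.0)
  x^k = (0.0, 0.0), subgradient = b - a^T x = 8.0
  y^{k+1} = 0.0 + 0.25*8.0 = 2.0
Step 2: y^k = 2.0, reduced costs: (0.0, -6.0)
  x^k = (0.0, 3.0), subgradient = b - a^T x = -4.0
  y^{k+1} = 2.0 + 0.25*-4.0 = 1.0
Step 3: y^k = 1.0, reduced costs: (4.0, -2.0)
  x^k = (0.0, 3.0), subgradient = b - a^T x = -4.0
  y^{k+1} = 1.0 + 0.25*-4.0 = 0.0
Step 4: y^k = 0.0, reduced costs: (8.0, 2.0)
  x^k = (0.0, 0.0), subgradient = b - a^T x = 8.0
  y^{k+1} = 0.0 + 0.25*8.0 = 2.0
Dual objective at y_4 = 2.0: reduced costs (0.0, -6.0), box minimizer x = (0.0, 3.0)
g(y_4) = b*y + (c1 - a1*y)*x1 + (c2 - a2*y)*x2 = 8*2.0 + 0.0*0.0 + (-6.0)*3.0 = 16.0 + 0.0 - 18.0 = -2.0


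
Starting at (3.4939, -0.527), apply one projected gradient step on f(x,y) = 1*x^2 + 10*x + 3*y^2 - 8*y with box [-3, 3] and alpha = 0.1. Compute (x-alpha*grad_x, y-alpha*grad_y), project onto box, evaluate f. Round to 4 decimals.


Step 1: Compute gradient at (3.4939, -0.527).
grad_x = 2*1*3.4939 + 10 = 16.9878
grad_y = 2*3*-0.527 - 8 = -11.162
Step 2: Gradient step.
x_raw = 3.4939 - 0.1*16.9878 = 1.7951
y_raw = -0.527 - 0.1*-11.162 = 0.5892
Step 3: Project onto [-3, 3].
x_proj = clip(1.7951) = 1.7951
y_proj = clip(0.5892) = 0.5892
Step 4: Evaluate f.
f(1.7951, 0.5892) = 17.5015


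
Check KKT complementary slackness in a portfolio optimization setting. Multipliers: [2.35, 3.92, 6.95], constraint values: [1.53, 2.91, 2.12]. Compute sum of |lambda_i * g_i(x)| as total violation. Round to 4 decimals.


KKT complementary slackness check:
lambda_1 * g_1 = 2.35 * 1.53 = 3.5955
lambda_2 * g_2 = 3.92 * 2.91 = 11.4072
lambda_3 * g_3 = 6.95 * 2.12 = 14.734
Total violation = 3.5955 + 11.4072 + 14.734 = 29.7367


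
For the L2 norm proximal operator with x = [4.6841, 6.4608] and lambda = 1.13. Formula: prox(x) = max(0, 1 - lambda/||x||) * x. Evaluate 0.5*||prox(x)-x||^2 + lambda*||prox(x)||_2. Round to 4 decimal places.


Step 1: Compute ||x||.
||x|| = 7.9801
Step 2: Compute scaling factor.
scale = max(0, 1 - 1.13/7.9801) = 0.8584
Step 3: prox(x) = [4.0208, 5.5459]
||prox(x)|| = 6.8501
Step 4: Proximal objective.
0.5*||prox-x||^2 = 0.6385
lambda*||prox|| = 7.7406
Total = 8.3791


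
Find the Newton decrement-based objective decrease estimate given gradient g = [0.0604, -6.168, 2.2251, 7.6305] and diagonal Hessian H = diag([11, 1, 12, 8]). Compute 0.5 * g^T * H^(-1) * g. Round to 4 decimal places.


Step 1: H is diagonal, so H^(-1) * g = [0.0055, -6.168, 0.1854, 0.9538].
Step 2: g^T H^(-1) g = sum_i g_i^2 / H_ii
  = (0.0604)^2/11 + (-6.168)^2/1 + (2.2251)^2/12 + (7.6305)^2/8
  = 0.0003 + 38.0442 + 0.4126 + 7.2781 = 45.7352
Step 3: Objective decrease = 0.5 * g^T H^(-1) g = 22.8676


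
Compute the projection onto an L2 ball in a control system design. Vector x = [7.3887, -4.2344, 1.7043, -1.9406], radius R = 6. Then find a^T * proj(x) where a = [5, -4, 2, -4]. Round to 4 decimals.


Step 1: Compute ||x|| (intermediates to 6 decimals).
||x|| = sqrt(7.3887^2 + (-4.2344)^2 + 1.7043^2 + (-1.9406)^2) = 8.899078
Step 2: Project.
Since ||x|| > R, scale = R/||x|| = 6/8.899078 = 0.674227, proj(x) = scale * x
proj(x) = [4.981661, -2.854947, 1.149085, -1.308405]
Step 3: Dot product.
a^T * proj(x) = 5*4.981661 - 4*(-2.854947) + 2*1.149085 - 4*(-1.308405) = 43.8599


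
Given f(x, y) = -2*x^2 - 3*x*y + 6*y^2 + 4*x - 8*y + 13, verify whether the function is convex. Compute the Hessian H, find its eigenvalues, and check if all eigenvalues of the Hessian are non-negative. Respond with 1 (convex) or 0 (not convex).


The Hessian of f(x,y) = -2*x^2 - 3*x*y + 6*y^2 + 4*x - 8*y + 13 is:
H = [[-4, -3], [-3, 12]]
Trace = -4 + 12 = 8
Determinant = -4*12 - (-3)^2 = -57
Discriminant = (8)^2 - 4*-57 = 292.0
Eigenvalues: lambda_1 = -4.544, lambda_2 = 12.544
The function is not convex.

0


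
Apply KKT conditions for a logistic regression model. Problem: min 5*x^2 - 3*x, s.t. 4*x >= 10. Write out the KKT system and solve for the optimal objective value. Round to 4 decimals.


Step 1: Try lambda = 0 (constraint inactive).
x_unc = 3/(2*5) = 0.3
Check: 4*0.3 = 1.2 < 10 -- violated!
Step 2: Constraint must be active: 4*x = 10
x* = 10/4 = 2.5
lambda = (2*5*2.5 - 3)/4 = 5.5
Step 3: Compute optimal value.
f(x*) = 5*2.5^2 - 3*2.5 = 23.75


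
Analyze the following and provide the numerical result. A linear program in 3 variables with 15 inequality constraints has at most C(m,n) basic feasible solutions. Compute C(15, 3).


Each vertex corresponds to some choice of n active constraints out of m, so the number of vertices is at most C(m, n) = m! / (n!(m-n)!).
m = 15, n = 3
Numerator: 15 * 14 * 13
Denominator: 3! = 6
C(15, 3) = 455


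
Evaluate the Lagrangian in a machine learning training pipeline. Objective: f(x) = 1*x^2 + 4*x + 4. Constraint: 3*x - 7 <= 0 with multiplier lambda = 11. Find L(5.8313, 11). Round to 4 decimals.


Step 1: Evaluate f(x).
f(5.8313) = 1*5.8313^2 + 4*5.8313 + 4 = 61.3293
Step 2: Evaluate g(x).
g(5.8313) = 3*5.8313 - 7 = 10.4939
Step 3: Compute Lagrangian.
L = 61.3293 + 11*10.4939 = 176.7622


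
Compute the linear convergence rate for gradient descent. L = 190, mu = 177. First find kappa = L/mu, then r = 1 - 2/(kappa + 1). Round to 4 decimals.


Step 1: Compute the condition number.
kappa = L/mu = 190/177 = 1.0734
Step 2: Compute the convergence rate.
r = 1 - 2/(kappa + 1) = 1 - 2*mu/(L + mu) = (L - mu)/(L + mu) = 13/367 = 0.0354


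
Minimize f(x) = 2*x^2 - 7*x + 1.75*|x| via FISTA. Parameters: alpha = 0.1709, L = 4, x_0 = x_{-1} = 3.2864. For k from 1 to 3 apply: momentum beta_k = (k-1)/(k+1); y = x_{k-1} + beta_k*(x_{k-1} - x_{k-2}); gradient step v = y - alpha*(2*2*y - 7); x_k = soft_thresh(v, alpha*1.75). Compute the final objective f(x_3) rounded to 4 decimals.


FISTA on f(x) = 2*x^2 - 7*x + 1.75*|x|
L = 4, alpha = 0.1709
Iteration 1: beta = 0.0, y = 3.2864 + 0.0*(3.2864 - 3.2864) = 3.2864
  grad(y) = 6.1456, v = y - alpha*grad = 2.2361
  prox(v) = soft_thresh(2.2361, 0.2991) = 1.937
Iteration 2: beta = 0.3333, y = 1.937 + 0.3333*(1.937 - 3.2864) = 1.4873
  grad(y) = -1.051, v = y - alpha*grad = 1.6669
  prox(v) = soft_thresh(1.6669, 0.2991) = 1.3678
Iteration 3: beta = 0.5, y = 1.3678 + 0.5*(1.3678 - 1.937) = 1.0832
  grad(y) = -2.6673, v = y - alpha*grad = 1.539
  prox(v) = soft_thresh(1.539, 0.2991) = 1.2399
f(x_3) = 2*1.2399^2 - 7*1.2399 + 1.75*|1.2399| = -3.4348


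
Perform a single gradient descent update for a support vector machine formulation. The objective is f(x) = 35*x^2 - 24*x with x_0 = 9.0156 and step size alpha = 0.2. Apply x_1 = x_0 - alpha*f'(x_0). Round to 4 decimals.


We compute the gradient at x_0 and apply the update.
f'(x) = 70*x - 24
f'(9.0156) = 70*9.0156 - 24 = 607.092
x_1 = 9.0156 - 0.2*607.092 = -112.4028


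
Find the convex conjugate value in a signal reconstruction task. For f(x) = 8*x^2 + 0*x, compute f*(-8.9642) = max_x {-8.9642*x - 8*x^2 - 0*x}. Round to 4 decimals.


f*(y) = sup_x {y*x - a*x^2 - b*x} = sup_x {(y-b)*x - a*x^2}
FOC: (y - b) - 2a*x = 0 => x* = (y - b)/(2a)
x* = (-8.9642 - 0)/(2*8) = -0.5603
f*(-8.9642) = (y-b)^2/(4a) = (-8.9642 - 0)^2/(4*8)
= 80.3569/32 = 2.5112


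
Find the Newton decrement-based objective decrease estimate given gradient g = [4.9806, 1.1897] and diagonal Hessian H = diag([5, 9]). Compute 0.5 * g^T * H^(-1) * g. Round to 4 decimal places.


Step 1: H is diagonal, so H^(-1) * g = [0.9961, 0.1322].
Step 2: g^T H^(-1) g = sum_i g_i^2 / H_ii
  = (4.9806)^2/5 + (1.1897)^2/9
  = 4.9613 + 0.1573 = 5.1185
Step 3: Objective decrease = 0.5 * g^T H^(-1) g = 2.5593


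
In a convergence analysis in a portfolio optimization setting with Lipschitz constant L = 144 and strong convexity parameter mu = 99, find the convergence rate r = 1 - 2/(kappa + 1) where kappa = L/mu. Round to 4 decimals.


Step 1: Compute the condition number.
kappa = L/mu = 144/99 = 1.4545
Step 2: Compute the convergence rate.
r = 1 - 2/(kappa + 1) = 1 - 2*mu/(L + mu) = (L - mu)/(L + mu) = 45/243 = 0.1852


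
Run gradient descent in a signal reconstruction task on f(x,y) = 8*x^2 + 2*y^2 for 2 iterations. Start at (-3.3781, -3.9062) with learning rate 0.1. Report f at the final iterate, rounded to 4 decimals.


Gradient descent on f(x,y) = 8*x^2 + 2*y^2.
Starting point: (-3.3781, -3.9062), alpha = 0.1
Step 1: grad_x = 2*8*-3.3781 = -54.0496, grad_y = 2*2*-3.9062 = -15.6248
  x_1 = -3.3781 - 0.1*-54.0496 = 2.0269
  y_1 = -3.9062 - 0.1*-15.6248 = -2.3437
Step 2: grad_x = 2*8*2.0269 = 32.4298, grad_y = 2*2*-2.3437 = -9.3749
  x_2 = 2.0269 - 0.1*32.4298 = -1.2161
  y_2 = -2.3437 - 0.1*-9.3749 = -1.4062
f(-1.2161, -1.4062) = 8*(-1.2161)^2 + 2*(-1.4062)^2 = 15.7865


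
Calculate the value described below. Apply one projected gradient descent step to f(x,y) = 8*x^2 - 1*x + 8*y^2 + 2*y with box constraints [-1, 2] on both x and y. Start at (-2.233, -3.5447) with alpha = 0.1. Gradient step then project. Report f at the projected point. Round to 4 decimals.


Step 1: Compute gradient at (-2.233, -3.5447).
grad_x = 2*8*-2.233 - 1 = -36.728
grad_y = 2*8*-3.5447 + 2 = -54.7152
Step 2: Gradient step.
x_raw = -2.233 - 0.1*-36.728 = 1.4398
y_raw = -3.5447 - 0.1*-54.7152 = 1.9268
Step 3: Project onto [-1, 2].
x_proj = clip(1.4398) = 1.4398
y_proj = clip(1.9268) = 1.9268
Step 4: Evaluate f.
f(1.4398, 1.9268) = 48.6991


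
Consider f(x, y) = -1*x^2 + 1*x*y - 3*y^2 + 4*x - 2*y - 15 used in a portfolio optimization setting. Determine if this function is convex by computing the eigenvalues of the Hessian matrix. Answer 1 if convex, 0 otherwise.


The Hessian of f(x,y) = -1*x^2 + 1*x*y - 3*y^2 + 4*x - 2*y - 15 is:
H = [[-2, 1], [1, -6]]
Trace = -2 - 6 = -8
Determinant = -2*-6 - (1)^2 = 11
Discriminant = (-8)^2 - 4*11 = 20.0
Eigenvalues: lambda_1 = -6.2361, lambda_2 = -1.7639
The function is not convex.

0


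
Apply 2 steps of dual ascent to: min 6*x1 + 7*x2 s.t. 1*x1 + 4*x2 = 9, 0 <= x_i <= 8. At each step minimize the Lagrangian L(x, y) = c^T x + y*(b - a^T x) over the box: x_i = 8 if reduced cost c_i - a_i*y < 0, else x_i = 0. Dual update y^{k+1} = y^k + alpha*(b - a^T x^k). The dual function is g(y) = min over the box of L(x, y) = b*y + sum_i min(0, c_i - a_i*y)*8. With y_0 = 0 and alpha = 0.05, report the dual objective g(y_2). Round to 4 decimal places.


Dual ascent for LP: min 6*x1 + 7*x2, 1*x1 + 4*x2 = 9, 0 <= x_i <= 8
Step 1: y^k = 0.0, reduced costs: (6.0, 7.0)
  x^k = (0.0, 0.0), subgradient = b - a^T x = 9.0
  y^{k+1} = 0.0 + 0.05*9.0 = 0.45
Step 2: y^k = 0.45, reduced costs: (5.55, 5.2)
  x^k = (0.0, 0.0), subgradient = b - a^T x = 9.0
  y^{k+1} = 0.45 + 0.05*9.0 = 0.9
Dual objective at y_2 = 0.9: reduced costs (5.1, 3.4), box minimizer x = (0.0, 0.0)
g(y_2) = b*y + (c1 - a1*y)*x1 + (c2 - a2*y)*x2 = 9*0.9 + 5.1*0.0 + 3.4*0.0 = 8.1 + 0.0 + 0.0 = 8.1


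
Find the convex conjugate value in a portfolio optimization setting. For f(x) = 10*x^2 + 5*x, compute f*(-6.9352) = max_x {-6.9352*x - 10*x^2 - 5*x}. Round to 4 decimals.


f*(y) = sup_x {y*x - a*x^2 - b*x} = sup_x {(y-b)*x - a*x^2}
FOC: (y - b) - 2a*x = 0 => x* = (y - b)/(2a)
x* = (-6.9352 - 5)/(2*10) = -0.5968
f*(-6.9352) = (y-b)^2/(4a) = (-6.9352 - 5)^2/(4*10)
= 142.449/40 = 3.5612


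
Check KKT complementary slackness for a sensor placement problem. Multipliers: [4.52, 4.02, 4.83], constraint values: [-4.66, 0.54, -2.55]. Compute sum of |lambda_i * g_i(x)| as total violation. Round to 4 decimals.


KKT complementary slackness check:
lambda_1 * g_1 = 4.52 * -4.66 = -21.0632
lambda_2 * g_2 = 4.02 * 0.54 = 2.1708
lambda_3 * g_3 = 4.83 * -2.55 = -12.3165
Total violation = 21.0632 + 2.1708 + 12.3165 = 35.5505


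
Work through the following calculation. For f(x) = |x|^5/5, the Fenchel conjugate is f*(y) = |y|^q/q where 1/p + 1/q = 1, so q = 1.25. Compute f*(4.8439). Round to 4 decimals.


The conjugate exponent q satisfies 1/p + 1/q = 1.
p = 5, so q = 5/(5 - 1) = 1.25
|y|^q = 4.8439^1.25 = 7.1861
f*(4.8439) = 7.1861 / 1.25 = 5.7489


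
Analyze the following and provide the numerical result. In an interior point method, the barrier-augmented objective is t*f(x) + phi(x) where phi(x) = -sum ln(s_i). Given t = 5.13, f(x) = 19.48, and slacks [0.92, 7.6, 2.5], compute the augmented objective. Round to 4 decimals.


Step 1: Compute log-barrier.
ln values: [-0.0834, 2.0281, 0.9163]
phi = -(-0.0834 + 2.0281 + 0.9163) = -2.8611
Step 2: Compute augmented objective.
t*f(x) = 5.13*19.48 = 99.9324
Total = 99.9324 - 2.8611 = 97.0713


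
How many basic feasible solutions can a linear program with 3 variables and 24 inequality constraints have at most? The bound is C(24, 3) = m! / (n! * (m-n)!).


Each vertex corresponds to some choice of n active constraints out of m, so the number of vertices is at most C(m, n) = m! / (n!(m-n)!).
m = 24, n = 3
Numerator: 24 * 23 * 22
Denominator: 3! = 6
C(24, 3) = 2024


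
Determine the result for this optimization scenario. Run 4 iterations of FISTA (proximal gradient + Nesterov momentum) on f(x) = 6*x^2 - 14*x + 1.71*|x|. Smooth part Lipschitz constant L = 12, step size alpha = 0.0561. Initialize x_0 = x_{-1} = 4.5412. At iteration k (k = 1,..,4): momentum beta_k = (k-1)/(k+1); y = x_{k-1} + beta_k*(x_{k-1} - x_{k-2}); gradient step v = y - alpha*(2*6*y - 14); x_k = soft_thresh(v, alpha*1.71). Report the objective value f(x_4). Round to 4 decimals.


FISTA on f(x) = 6*x^2 - 14*x + 1.71*|x|
L = 12, alpha = 0.0561
Iteration 1: beta = 0.0, y = 4.5412 + 0.0*(4.5412 - 4.5412) = 4.5412
  grad(y) = 40.4944, v = y - alpha*grad = 2.2695
  prox(v) = soft_thresh(2.2695, 0.0959) = 2.1735
Iteration 2: beta = 0.3333, y = 2.1735 + 0.3333*(2.1735 - 4.5412) = 1.3843
  grad(y) = 2.6117, v = y - alpha*grad = 1.2378
  prox(v) = soft_thresh(1.2378, 0.0959) = 1.1419
Iteration 3: beta = 0.5, y = 1.1419 + 0.5*(1.1419 - 2.1735) = 0.626
  grad(y) = -6.4877, v = y - alpha*grad = 0.99
  prox(v) = soft_thresh(0.99, 0.0959) = 0.8941
Iteration 4: beta = 0.6, y = 0.8941 + 0.6*(0.8941 - 1.1419) = 0.7454
  grad(y) = -5.0556, v = y - alpha*grad = 1.029
  prox(v) = soft_thresh(1.029, 0.0959) = 0.9331
f(x_4) = 6*0.9331^2 - 14*0.9331 + 1.71*|0.9331| = -6.2437


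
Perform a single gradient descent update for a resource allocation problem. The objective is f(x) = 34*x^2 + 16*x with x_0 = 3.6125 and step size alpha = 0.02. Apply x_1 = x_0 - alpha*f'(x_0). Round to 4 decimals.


We compute the gradient at x_0 and apply the update.
f'(x) = 68*x + 16
f'(3.6125) = 68*3.6125 + 16 = 261.65
x_1 = 3.6125 - 0.02*261.65 = -1.6205


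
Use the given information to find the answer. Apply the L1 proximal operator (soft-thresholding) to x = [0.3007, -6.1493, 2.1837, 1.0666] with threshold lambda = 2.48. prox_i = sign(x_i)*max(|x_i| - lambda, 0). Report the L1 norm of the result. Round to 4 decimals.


Soft-thresholding with lambda = 2.48:
prox(0.3007) = sign(0.3007)*max(|0.3007| - 2.48, 0) = 0.0
prox(-6.1493) = sign(-6.1493)*max(|-6.1493| - 2.48, 0) = -3.6693
prox(2.1837) = sign(2.1837)*max(|2.1837| - 2.48, 0) = 0.0
prox(1.0666) = sign(1.0666)*max(|1.0666| - 2.48, 0) = 0.0
prox(x) = [0.0, -3.6693, 0.0, 0.0]
||prox(x)||_1 = 0.0 + 3.6693 + 0.0 + 0.0 = 3.6693


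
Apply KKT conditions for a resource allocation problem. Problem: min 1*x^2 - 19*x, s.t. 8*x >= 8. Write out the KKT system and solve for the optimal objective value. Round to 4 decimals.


Step 1: Try lambda = 0 (constraint inactive).
Stationarity: 2*1*x - 19 = 0
x* = 19/(2*1) = 9.5
Check constraint: 8*9.5 = 76.0 >= 8 -- satisfied.
Step 2: Compute optimal value.
f(x*) = 1*9.5^2 - 19*9.5 = -90.25


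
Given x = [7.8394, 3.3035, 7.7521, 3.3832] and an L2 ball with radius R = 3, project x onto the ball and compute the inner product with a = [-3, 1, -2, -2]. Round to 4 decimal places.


Step 1: Compute ||x|| (intermediates to 6 decimals).
||x|| = sqrt(7.8394^2 + 3.3035^2 + 7.7521^2 + 3.3832^2) = 11.996266
Step 2: Project.
Since ||x|| > R, scale = R/||x|| = 3/11.996266 = 0.250078, proj(x) = scale * x
proj(x) = [1.960461, 0.826133, 1.93863, 0.846064]
Step 3: Dot product.
a^T * proj(x) = -3*1.960461 + 1*0.826133 - 2*1.93863 - 2*0.846064 = -10.6246


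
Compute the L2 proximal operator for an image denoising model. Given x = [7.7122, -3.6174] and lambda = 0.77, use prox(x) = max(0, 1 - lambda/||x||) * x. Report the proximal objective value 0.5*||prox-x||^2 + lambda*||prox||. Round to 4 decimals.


Step 1: Compute ||x||.
||x|| = 8.5184
Step 2: Compute scaling factor.
scale = max(0, 1 - 0.77/8.5184) = 0.9096
Step 3: prox(x) = [7.0151, -3.2904]
||prox(x)|| = 7.7484
Step 4: Proximal objective.
0.5*||prox-x||^2 = 0.2965
lambda*||prox|| = 5.9663
Total = 6.2627


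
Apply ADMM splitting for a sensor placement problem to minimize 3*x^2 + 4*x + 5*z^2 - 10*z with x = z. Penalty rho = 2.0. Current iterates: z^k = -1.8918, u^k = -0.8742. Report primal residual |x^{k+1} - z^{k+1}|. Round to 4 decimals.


ADMM iteration with rho = 2.0, z^k = -1.8918, u^k = -0.8742
Step 1: x-update.
Minimize 3*x^2 + 4*x + (2.0/2)*(x + 1.8918 - 0.8742)^2
FOC: (2*3 + 2.0)*x = -4 + 2.0*(-1.8918 + 0.8742)
x^{k+1} = -0.7544
Step 2: z-update.
Minimize 5*z^2 - 10*z + (2.0/2)*(-0.7544 - z - 0.8742)^2
FOC: (2*5 + 2.0)*z = 10 + 2.0*(-0.7544 - 0.8742)
z^{k+1} = 0.5619
Step 3: u-update.
u^{k+1} = -0.8742 - 0.7544 - 0.5619 = -2.1905
Step 4: Primal residual = |-0.7544 - 0.5619| = 1.3163


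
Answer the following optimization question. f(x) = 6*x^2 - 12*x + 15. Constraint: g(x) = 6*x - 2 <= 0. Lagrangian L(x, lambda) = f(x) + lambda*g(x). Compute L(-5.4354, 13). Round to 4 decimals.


Step 1: Evaluate f(x).
f(-5.4354) = 6*(-5.4354)^2 - 12*(-5.4354) + 15 = 257.4862
Step 2: Evaluate g(x).
g(-5.4354) = 6*-5.4354 - 2 = -34.6124
Step 3: Compute Lagrangian.
L = 257.4862 + 13*-34.6124 = -192.475


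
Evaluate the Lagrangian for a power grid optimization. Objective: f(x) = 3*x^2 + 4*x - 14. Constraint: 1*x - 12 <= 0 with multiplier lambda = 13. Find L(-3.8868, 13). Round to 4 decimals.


Step 1: Evaluate f(x).
f(-3.8868) = 3*(-3.8868)^2 + 4*(-3.8868) - 14 = 15.7744
Step 2: Evaluate g(x).
g(-3.8868) = 1*-3.8868 - 12 = -15.8868
Step 3: Compute Lagrangian.
L = 15.7744 + 13*-15.8868 = -190.754


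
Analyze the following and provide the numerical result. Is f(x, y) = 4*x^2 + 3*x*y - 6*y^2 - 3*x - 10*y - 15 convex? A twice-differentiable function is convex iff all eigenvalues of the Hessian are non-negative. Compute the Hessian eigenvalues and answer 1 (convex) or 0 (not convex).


The Hessian of f(x,y) = 4*x^2 + 3*x*y - 6*y^2 - 3*x - 10*y - 15 is:
H = [[8, 3], [3, -12]]
Trace = 8 - 12 = -4
Determinant = 8*-12 - (3)^2 = -105
Discriminant = (-4)^2 - 4*-105 = 436.0
Eigenvalues: lambda_1 = -12.4403, lambda_2 = 8.4403
The function is not convex.

0


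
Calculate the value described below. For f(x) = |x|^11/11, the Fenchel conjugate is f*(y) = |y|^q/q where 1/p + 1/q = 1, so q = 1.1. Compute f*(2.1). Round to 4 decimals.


The conjugate exponent q satisfies 1/p + 1/q = 1.
p = 11, so q = 11/(11 - 1) = 1.1
|y|^q = 2.1^1.1 = 2.2617
f*(2.1) = 2.2617 / 1.1 = 2.0561


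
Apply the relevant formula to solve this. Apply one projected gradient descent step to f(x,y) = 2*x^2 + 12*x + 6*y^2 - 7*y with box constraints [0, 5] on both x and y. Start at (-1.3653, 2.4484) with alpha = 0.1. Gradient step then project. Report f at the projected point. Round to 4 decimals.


Step 1: Compute gradient at (-1.3653, 2.4484).
grad_x = 2*2*-1.3653 + 12 = 6.5388
grad_y = 2*6*2.4484 - 7 = 22.3808
Step 2: Gradient step.
x_raw = -1.3653 - 0.1*6.5388 = -2.0192
y_raw = 2.4484 - 0.1*22.3808 = 0.2103
Step 3: Project onto [0, 5].
x_proj = clip(-2.0192) = 0.0
y_proj = clip(0.2103) = 0.2103
Step 4: Evaluate f.
f(0.0, 0.2103) = -1.2068


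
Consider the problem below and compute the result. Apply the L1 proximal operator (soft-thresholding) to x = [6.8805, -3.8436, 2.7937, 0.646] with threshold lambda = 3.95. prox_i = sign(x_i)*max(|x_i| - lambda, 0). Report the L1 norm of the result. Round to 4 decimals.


Soft-thresholding with lambda = 3.95:
prox(6.8805) = sign(6.8805)*max(|6.8805| - 3.95, 0) = 2.9305
prox(-3.8436) = sign(-3.8436)*max(|-3.8436| - 3.95, 0) = 0.0
prox(2.7937) = sign(2.7937)*max(|2.7937| - 3.95, 0) = 0.0
prox(0.646) = sign(0.646)*max(|0.646| - 3.95, 0) = 0.0
prox(x) = [2.9305, 0.0, 0.0, 0.0]
||prox(x)||_1 = 2.9305 + 0.0 + 0.0 + 0.0 = 2.9305


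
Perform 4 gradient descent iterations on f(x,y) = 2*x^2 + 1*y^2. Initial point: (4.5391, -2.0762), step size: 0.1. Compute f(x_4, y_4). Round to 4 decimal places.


Gradient descent on f(x,y) = 2*x^2 + 1*y^2.
Starting point: (4.5391, -2.0762), alpha = 0.1
Step 1: grad_x = 2*2*4.5391 = 18.1564, grad_y = 2*1*-2.0762 = -4.1524
  x_1 = 4.5391 - 0.1*18.1564 = 2.7235
  y_1 = -2.0762 - 0.1*-4.1524 = -1.661
Step 2: grad_x = 2*2*2.7235 = 10.8938, grad_y = 2*1*-1.661 = -3.3219
  x_2 = 2.7235 - 0.1*10.8938 = 1.6341
  y_2 = -1.661 - 0.1*-3.3219 = -1.3288
Step 3: grad_x = 2*2*1.6341 = 6.5363, grad_y = 2*1*-1.3288 = -2.6575
  x_3 = 1.6341 - 0.1*6.5363 = 0.9804
  y_3 = -1.3288 - 0.1*-2.6575 = -1.063
Step 4: grad_x = 2*2*0.9804 = 3.9218, grad_y = 2*1*-1.063 = -2.126
  x_4 = 0.9804 - 0.1*3.9218 = 0.5883
  y_4 = -1.063 - 0.1*-2.126 = -0.8504
f(0.5883, -0.8504) = 2*0.5883^2 + 1*(-0.8504)^2 = 1.4153


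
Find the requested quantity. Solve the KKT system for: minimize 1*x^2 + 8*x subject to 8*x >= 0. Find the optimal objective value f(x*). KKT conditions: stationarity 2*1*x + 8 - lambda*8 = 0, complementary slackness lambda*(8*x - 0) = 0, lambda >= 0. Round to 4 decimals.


Step 1: Try lambda = 0 (constraint inactive).
x_unc = -8/(2*1) = -4.0
Check: 8*-4.0 = -32.0 < 0 -- violated!
Step 2: Constraint must be active: 8*x = 0
x* = 0/8 = 0.0
lambda = (2*1*0.0 + 8)/8 = 1.0
Step 3: Compute optimal value.
f(x*) = 1*0.0^2 + 8*0.0 = 0.0


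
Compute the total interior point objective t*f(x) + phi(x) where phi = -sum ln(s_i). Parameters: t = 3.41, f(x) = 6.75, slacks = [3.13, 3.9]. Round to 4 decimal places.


Step 1: Compute log-barrier.
ln values: [1.141, 1.361]
phi = -(1.141 + 1.361) = -2.502
Step 2: Compute augmented objective.
t*f(x) = 3.41*6.75 = 23.0175
Total = 23.0175 - 2.502 = 20.5155


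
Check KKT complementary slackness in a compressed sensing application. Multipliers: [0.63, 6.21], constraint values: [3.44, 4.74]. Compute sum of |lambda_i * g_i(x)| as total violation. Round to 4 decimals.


KKT complementary slackness check:
lambda_1 * g_1 = 0.63 * 3.44 = 2.1672
lambda_2 * g_2 = 6.21 * 4.74 = 29.4354
Total violation = 2.1672 + 29.4354 = 31.6026


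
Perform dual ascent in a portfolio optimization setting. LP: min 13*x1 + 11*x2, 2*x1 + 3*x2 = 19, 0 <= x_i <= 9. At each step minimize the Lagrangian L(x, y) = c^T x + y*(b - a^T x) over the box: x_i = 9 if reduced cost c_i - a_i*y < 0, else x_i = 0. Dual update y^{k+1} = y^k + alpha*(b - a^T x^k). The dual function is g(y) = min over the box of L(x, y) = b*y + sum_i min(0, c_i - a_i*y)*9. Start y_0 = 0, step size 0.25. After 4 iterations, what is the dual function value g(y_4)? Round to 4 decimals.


Dual ascent for LP: min 13*x1 + 11*x2, 2*x1 + 3*x2 = 19, 0 <= x_i <= 9
Step 1: y^k = 0.0, reduced costs: (13.0, 11.0)
  x^k = (0.0, 0.0), subgradient = b - a^T x = 19.0
  y^{k+1} = 0.0 + 0.25*19.0 = 4.75
Step 2: y^k = 4.75, reduced costs: (3.5, -3.25)
  x^k = (0.0, 9.0), subgradient = b - a^T x = -8.0
  y^{k+1} = 4.75 + 0.25*-8.0 = 2.75
Step 3: y^k = 2.75, reduced costs: (7.5, 2.75)
  x^k = (0.0, 0.0), subgradient = b - a^T x = 19.0
  y^{k+1} = 2.75 + 0.25*19.0 = 7.5
Step 4: y^k = 7.5, reduced costs: (-2.0, -11.5)
  x^k = (9.0, 9.0), subgradient = b - a^T x = -26.0
  y^{k+1} = 7.5 + 0.25*-26.0 = 1.0
Dual objective at y_4 = 1.0: reduced costs (11.0, 8.0), box minimizer x = (0.0, 0.0)
g(y_4) = b*y + (c1 - a1*y)*x1 + (c2 - a2*y)*x2 = 19*1.0 + 11.0*0.0 + 8.0*0.0 = 19.0 + 0.0 + 0.0 = 19.0


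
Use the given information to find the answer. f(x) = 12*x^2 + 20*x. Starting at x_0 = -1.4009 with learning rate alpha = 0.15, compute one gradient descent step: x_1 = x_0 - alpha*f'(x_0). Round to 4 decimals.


We compute the gradient at x_0 and apply the update.
f'(x) = 24*x + 20
f'(-1.4009) = 24*-1.4009 + 20 = -13.6216
x_1 = -1.4009 - 0.15*-13.6216 = 0.6423


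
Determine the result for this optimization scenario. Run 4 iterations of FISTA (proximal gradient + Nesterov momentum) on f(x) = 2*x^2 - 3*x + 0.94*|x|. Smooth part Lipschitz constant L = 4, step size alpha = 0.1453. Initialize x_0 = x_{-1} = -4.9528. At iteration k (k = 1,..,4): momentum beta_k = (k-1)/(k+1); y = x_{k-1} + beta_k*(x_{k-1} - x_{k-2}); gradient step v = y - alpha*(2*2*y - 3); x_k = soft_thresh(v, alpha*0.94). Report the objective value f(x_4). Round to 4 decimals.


FISTA on f(x) = 2*x^2 - 3*x + 0.94*|x|
L = 4, alpha = 0.1453
Iteration 1: beta = 0.0, y = -4.9528 + 0.0*(-4.9528 + 4.9528) = -4.9528
  grad(y) = -22.8112, v = y - alpha*grad = -1.6383
  prox(v) = soft_thresh(-1.6383, 0.1366) = -1.5018
Iteration 2: beta = 0.3333, y = -1.5018 + 0.3333*(-1.5018 + 4.9528) = -0.3514
  grad(y) = -4.4056, v = y - alpha*grad = 0.2887
  prox(v) = soft_thresh(0.2887, 0.1366) = 0.1522
Iteration 3: beta = 0.5, y = 0.1522 + 0.5*(0.1522 + 1.5018) = 0.9791
  grad(y) = 0.9164, v = y - alpha*grad = 0.8459
  prox(v) = soft_thresh(0.8459, 0.1366) = 0.7094
Iteration 4: beta = 0.6, y = 0.7094 + 0.6*(0.7094 - 0.1522) = 1.0437
  grad(y) = 1.1748, v = y - alpha*grad = 0.873
  prox(v) = soft_thresh(0.873, 0.1366) = 0.7364
f(x_4) = 2*0.7364^2 - 3*0.7364 + 0.94*|0.7364| = -0.4324


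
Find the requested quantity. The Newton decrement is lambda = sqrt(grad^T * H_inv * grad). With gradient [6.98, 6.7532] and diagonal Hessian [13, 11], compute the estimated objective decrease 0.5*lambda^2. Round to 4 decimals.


Step 1: H is diagonal, so H^(-1) * g = [0.5369, 0.6139].
Step 2: g^T H^(-1) g = sum_i g_i^2 / H_ii
  = (6.98)^2/13 + (6.7532)^2/11
  = 3.7477 + 4.146 = 7.8937
Step 3: Objective decrease = 0.5 * g^T H^(-1) g = 3.9468


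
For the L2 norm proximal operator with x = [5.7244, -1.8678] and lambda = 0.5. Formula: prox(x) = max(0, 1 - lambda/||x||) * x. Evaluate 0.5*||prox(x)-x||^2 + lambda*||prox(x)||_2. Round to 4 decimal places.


Step 1: Compute ||x||.
||x|| = 6.0214
Step 2: Compute scaling factor.
scale = max(0, 1 - 0.5/6.0214) = 0.917
Step 3: prox(x) = [5.2491, -1.7127]
||prox(x)|| = 5.5214
Step 4: Proximal objective.
0.5*||prox-x||^2 = 0.125
lambda*||prox|| = 2.7607
Total = 2.8857


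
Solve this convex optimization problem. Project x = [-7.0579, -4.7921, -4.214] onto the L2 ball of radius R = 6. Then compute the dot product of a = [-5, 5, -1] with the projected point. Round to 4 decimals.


Step 1: Compute ||x|| (intermediates to 6 decimals).
||x|| = sqrt((-7.0579)^2 + (-4.7921)^2 + (-4.214)^2) = 9.515039
Step 2: Project.
Since ||x|| > R, scale = R/||x|| = 6/9.515039 = 0.630581, proj(x) = scale * x
proj(x) = [-4.450578, -3.021807, -2.657268]
Step 3: Dot product.
a^T * proj(x) = -5*(-4.450578) + 5*(-3.021807) - 1*(-2.657268) = 9.8011


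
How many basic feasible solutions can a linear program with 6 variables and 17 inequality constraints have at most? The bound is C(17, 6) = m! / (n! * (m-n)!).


Each vertex corresponds to some choice of n active constraints out of m, so the number of vertices is at most C(m, n) = m! / (n!(m-n)!).
m = 17, n = 6
Numerator: 17 * 16 * 15 * 14 * 13 * 12
Denominator: 6! = 720
C(17, 6) = 12376


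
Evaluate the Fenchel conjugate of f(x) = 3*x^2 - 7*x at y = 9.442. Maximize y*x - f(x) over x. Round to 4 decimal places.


f*(y) = sup_x {y*x - a*x^2 - b*x} = sup_x {(y-b)*x - a*x^2}
FOC: (y - b) - 2a*x = 0 => x* = (y - b)/(2a)
x* = (9.442 + 7)/(2*3) = 2.7403
f*(9.442) = (y-b)^2/(4a) = (9.442 + 7)^2/(4*3)
= 270.3394/12 = 22.5283


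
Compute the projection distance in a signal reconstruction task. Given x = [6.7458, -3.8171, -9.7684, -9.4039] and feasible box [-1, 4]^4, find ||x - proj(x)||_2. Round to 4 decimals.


Project each component onto [-1, 4].
clip(6.7458) = 4.0, clip(-3.8171) = -1.0, clip(-9.7684) = -1.0, clip(-9.4039) = -1.0
Projection = [4.0, -1.0, -1.0, -1.0]
Squared diffs: [7.5394, 7.9361, 76.8848, 70.6255]
Distance = sqrt(162.9858) = 12.7666


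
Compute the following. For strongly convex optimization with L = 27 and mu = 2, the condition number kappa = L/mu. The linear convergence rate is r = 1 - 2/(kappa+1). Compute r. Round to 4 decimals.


Step 1: Compute the condition number.
kappa = L/mu = 27/2 = 13.5
Step 2: Compute the convergence rate.
r = 1 - 2/(kappa + 1) = 1 - 2*mu/(L + mu) = (L - mu)/(L + mu) = 25/29 = 0.8621


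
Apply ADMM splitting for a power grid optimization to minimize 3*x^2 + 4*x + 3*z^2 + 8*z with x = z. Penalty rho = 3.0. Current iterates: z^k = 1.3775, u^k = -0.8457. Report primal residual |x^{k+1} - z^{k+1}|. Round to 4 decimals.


ADMM iteration with rho = 3.0, z^k = 1.3775, u^k = -0.8457
Step 1: x-update.
Minimize 3*x^2 + 4*x + (3.0/2)*(x - 1.3775 - 0.8457)^2
FOC: (2*3 + 3.0)*x = -4 + 3.0*(1.3775 + 0.8457)
x^{k+1} = 0.2966
Step 2: z-update.
Minimize 3*z^2 + 8*z + (3.0/2)*(0.2966 - z - 0.8457)^2
FOC: (2*3 + 3.0)*z = -8 + 3.0*(0.2966 - 0.8457)
z^{k+1} = -1.0719
Step 3: u-update.
u^{k+1} = -0.8457 + 0.2966 + 1.0719 = 0.5228
Step 4: Primal residual = |0.2966 + 1.0719| = 1.3685


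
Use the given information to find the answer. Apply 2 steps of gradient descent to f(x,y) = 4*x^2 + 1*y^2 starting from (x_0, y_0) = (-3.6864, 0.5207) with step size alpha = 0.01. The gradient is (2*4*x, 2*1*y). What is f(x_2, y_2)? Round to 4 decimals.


Gradient descent on f(x,y) = 4*x^2 + 1*y^2.
Starting point: (-3.6864, 0.5207), alpha = 0.01
Step 1: grad_x = 2*4*-3.6864 = -29.4912, grad_y = 2*1*0.5207 = 1.0414
  x_1 = -3.6864 - 0.01*-29.4912 = -3.3915
  y_1 = 0.5207 - 0.01*1.0414 = 0.5103
Step 2: grad_x = 2*4*-3.3915 = -27.1319, grad_y = 2*1*0.5103 = 1.0206
  x_2 = -3.3915 - 0.01*-27.1319 = -3.1202
  y_2 = 0.5103 - 0.01*1.0206 = 0.5001
f(-3.1202, 0.5001) = 4*(-3.1202)^2 + 1*0.5001^2 = 39.1919
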